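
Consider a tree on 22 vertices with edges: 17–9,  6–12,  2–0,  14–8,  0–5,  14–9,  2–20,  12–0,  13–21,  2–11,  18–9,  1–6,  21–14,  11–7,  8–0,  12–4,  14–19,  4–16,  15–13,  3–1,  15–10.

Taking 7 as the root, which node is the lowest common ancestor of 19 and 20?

2

19's ancestor chain is 19, 14, 8, 0, 2, 11, 7 and 20's is 20, 2, 11, 7; they first meet at 2.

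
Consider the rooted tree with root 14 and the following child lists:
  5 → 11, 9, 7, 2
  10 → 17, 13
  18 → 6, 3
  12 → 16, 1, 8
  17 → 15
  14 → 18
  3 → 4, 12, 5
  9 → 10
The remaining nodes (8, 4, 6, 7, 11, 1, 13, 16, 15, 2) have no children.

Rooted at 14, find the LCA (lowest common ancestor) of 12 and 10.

Ancestors of 12 (toward the root): 12, 3, 18, 14.
Ancestors of 10: 10, 9, 5, 3, 18, 14.
The deepest node appearing in both lists is 3.

3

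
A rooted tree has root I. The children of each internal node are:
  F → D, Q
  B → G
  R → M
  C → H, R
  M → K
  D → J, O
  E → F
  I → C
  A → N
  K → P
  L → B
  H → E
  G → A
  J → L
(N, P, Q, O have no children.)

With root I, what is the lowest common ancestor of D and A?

D

D's ancestor chain is D, F, E, H, C, I and A's is A, G, B, L, J, D, F, E, H, C, I; they first meet at D.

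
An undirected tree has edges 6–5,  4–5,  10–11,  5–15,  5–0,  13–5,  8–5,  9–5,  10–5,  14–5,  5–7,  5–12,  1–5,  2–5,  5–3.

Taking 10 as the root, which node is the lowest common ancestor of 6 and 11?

Path 6→root: 6 5 10; path 11→root: 11 10.
First common node: 10.

10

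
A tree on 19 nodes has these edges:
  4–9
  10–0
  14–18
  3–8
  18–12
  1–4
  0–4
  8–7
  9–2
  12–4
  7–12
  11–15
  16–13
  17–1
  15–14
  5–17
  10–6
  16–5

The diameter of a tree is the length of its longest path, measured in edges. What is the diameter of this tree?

10

A longest path is 11 – 15 – 14 – 18 – 12 – 4 – 1 – 17 – 5 – 16 – 13, with 10 edges.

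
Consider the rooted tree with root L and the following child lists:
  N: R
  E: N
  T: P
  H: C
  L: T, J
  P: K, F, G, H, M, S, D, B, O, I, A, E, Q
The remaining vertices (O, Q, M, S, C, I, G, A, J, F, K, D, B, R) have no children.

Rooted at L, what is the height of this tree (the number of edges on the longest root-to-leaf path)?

5

R sits deepest: L – T – P – E – N – R — 5 edges from the root.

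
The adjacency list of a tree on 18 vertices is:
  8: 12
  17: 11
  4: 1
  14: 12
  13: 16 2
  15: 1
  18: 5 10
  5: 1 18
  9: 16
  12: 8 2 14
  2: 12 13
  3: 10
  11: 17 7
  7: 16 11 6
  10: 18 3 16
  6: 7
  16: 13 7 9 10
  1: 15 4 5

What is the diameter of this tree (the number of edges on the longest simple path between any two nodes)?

9

BFS from 8 reaches 4 last, at distance 9; BFS from 4 confirms no node is farther.
Path: 8 – 12 – 2 – 13 – 16 – 10 – 18 – 5 – 1 – 4.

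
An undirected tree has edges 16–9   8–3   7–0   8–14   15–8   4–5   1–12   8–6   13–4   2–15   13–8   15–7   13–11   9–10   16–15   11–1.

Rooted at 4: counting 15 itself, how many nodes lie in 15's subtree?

7

The subtree rooted at 15 contains: 15, 16, 7, 2, 9, 0, 10 — 7 nodes.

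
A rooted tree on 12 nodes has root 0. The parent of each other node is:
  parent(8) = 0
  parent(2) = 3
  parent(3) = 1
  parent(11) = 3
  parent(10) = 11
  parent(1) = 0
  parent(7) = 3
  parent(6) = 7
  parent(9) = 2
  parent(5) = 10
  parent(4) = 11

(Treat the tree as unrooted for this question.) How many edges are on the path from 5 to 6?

5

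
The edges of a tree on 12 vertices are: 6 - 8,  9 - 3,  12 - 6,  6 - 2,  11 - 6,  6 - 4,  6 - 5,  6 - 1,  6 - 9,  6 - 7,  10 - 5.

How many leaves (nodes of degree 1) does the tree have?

9

Degree-1 nodes: 1, 2, 3, 4, 7, 8, 10, 11, 12 — 9 of them.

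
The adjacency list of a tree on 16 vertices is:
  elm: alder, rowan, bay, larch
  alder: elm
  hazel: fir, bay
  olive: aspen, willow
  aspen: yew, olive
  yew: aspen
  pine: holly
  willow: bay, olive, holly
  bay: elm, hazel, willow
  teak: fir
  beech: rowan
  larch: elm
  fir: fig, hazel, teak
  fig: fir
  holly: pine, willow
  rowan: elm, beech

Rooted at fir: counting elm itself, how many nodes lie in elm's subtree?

5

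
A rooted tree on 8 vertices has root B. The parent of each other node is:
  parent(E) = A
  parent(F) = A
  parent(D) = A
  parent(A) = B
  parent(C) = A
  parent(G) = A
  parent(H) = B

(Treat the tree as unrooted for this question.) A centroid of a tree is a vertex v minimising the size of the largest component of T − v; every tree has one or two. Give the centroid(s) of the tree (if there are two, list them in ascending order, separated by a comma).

Removing A splits the tree into components of sizes 2, 1, 1, 1, 1, 1; the largest is 2 ≤ ⌊8/2⌋ = 4.
Every other node leaves some component of size > 4, so the centroid is unique.

A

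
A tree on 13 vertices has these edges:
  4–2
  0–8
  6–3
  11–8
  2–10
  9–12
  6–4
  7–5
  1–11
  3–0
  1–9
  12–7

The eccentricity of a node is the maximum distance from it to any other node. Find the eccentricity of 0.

7

A farthest node from 0 is 5.
The path 0 – 8 – 11 – 1 – 9 – 12 – 7 – 5 has 7 edges.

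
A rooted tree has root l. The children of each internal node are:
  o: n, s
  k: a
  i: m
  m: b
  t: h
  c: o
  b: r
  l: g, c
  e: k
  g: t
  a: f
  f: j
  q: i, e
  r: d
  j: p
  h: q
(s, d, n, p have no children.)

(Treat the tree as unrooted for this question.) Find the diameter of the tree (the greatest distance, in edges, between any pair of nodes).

Starting from s, a farthest node is p at distance 13.
One longest path: s - o - c - l - g - t - h - q - e - k - a - f - j - p.
So the diameter is 13.

13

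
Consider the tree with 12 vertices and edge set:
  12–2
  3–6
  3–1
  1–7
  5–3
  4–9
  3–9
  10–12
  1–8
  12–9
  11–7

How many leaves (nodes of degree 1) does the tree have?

7

The leaves are 2, 4, 5, 6, 8, 10, 11.
That is 7 leaves.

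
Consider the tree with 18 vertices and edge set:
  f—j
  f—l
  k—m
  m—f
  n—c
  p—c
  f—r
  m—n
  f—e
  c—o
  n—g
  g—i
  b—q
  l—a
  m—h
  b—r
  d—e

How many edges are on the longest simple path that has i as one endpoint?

A farthest node from i is q.
The path i-g-n-m-f-r-b-q has 7 edges.

7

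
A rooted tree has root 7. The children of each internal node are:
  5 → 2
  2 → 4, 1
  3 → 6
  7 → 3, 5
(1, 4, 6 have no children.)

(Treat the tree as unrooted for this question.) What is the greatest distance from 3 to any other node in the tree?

4

The node farthest from 3 is 1 (4 also at distance 4), via 3 – 7 – 5 – 2 – 1 — 4 edges.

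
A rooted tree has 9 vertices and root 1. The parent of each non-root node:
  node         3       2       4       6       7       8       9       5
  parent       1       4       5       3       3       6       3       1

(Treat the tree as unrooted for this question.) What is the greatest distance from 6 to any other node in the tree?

5

A farthest node from 6 is 2.
The path 6-3-1-5-4-2 has 5 edges.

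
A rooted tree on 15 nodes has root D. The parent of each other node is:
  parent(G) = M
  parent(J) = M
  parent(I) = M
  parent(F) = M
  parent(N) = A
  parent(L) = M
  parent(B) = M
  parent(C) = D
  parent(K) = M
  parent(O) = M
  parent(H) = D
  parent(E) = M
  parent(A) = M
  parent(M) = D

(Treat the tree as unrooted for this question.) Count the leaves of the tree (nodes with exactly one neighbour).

Exactly 12 nodes have a single neighbour: B, C, E, F, G, H, I, J, K, L, N, O.

12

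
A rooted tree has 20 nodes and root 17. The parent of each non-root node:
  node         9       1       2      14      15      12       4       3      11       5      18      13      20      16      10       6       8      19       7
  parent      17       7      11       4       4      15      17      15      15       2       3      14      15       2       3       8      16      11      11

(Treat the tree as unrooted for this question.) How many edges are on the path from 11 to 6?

The path is 11 - 2 - 16 - 8 - 6, which has 4 edges.

4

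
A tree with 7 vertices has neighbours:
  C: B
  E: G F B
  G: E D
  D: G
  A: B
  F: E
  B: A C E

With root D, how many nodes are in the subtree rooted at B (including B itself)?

The subtree rooted at B contains: B, C, A — 3 nodes.

3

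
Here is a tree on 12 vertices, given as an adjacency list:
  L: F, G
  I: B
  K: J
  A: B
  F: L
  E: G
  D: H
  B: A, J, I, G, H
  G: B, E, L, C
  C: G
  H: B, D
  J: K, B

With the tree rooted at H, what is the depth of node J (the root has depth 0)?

Path from H to J: H–B–J, which has 2 edges.

2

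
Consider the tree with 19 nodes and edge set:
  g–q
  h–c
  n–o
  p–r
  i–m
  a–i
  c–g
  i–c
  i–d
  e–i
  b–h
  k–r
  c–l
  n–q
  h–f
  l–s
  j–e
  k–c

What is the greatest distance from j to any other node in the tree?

Distances from j peak at 7, attained at o.
j–e–i–c–g–q–n–o

7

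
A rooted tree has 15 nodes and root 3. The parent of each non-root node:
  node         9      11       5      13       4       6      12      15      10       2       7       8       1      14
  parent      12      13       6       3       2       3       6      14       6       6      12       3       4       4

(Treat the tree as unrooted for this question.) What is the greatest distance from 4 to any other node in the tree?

5

The node farthest from 4 is 11, via 4-2-6-3-13-11 — 5 edges.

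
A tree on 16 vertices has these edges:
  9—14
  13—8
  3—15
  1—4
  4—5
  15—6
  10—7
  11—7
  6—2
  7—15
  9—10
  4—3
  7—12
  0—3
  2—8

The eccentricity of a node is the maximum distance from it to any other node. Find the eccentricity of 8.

Distances from 8 peak at 7, attained at 14.
8–2–6–15–7–10–9–14

7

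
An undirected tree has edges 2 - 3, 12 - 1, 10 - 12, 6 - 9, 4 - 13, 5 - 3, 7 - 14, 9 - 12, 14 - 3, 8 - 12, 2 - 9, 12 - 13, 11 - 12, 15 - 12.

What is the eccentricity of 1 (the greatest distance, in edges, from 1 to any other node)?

6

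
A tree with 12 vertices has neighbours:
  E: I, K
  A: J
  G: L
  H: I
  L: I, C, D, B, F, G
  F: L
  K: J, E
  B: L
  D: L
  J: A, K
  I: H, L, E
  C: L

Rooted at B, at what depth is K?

B–L–I–E–K — 4 edges.

4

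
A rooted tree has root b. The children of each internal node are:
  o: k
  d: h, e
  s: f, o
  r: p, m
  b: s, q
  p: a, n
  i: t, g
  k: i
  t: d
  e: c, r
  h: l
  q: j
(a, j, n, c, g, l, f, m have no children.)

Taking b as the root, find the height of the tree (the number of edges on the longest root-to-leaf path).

10

A deepest node is a, reached by b-s-o-k-i-t-d-e-r-p-a.
That path has 10 edges, so the height is 10.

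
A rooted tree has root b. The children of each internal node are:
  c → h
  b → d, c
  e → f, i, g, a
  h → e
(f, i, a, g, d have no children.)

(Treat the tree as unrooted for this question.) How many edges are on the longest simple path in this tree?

5

A longest path is d – b – c – h – e – f, with 5 edges.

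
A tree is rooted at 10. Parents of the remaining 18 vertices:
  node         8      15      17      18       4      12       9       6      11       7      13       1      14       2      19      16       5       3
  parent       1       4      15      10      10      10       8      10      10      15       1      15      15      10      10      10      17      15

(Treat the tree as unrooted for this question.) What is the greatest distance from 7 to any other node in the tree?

4

A farthest node from 7 is 16 (12, 18, 19, 2, 11, 9, 6 also at distance 4).
The path 7–15–4–10–16 has 4 edges.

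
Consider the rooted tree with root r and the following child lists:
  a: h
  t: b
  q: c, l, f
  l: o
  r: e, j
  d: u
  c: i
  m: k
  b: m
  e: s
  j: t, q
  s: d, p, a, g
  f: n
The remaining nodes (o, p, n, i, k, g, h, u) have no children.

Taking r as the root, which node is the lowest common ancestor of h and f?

r

Path h→root: h a s e r; path f→root: f q j r.
First common node: r.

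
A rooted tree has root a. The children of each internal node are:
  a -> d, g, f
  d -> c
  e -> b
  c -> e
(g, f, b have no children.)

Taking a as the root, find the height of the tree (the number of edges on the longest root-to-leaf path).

A deepest node is b, reached by a → d → c → e → b.
That path has 4 edges, so the height is 4.

4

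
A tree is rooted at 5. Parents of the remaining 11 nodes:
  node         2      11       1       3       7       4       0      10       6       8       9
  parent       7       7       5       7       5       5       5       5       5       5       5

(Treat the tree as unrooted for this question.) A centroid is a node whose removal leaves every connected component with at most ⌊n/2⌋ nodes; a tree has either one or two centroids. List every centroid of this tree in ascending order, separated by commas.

Delete 5: the remaining components have sizes 4, 1, 1, 1, 1, 1, 1, 1. Max 4 ≤ 6, so 5 is a centroid.
Every other node leaves some component of size > 6, so the centroid is unique.

5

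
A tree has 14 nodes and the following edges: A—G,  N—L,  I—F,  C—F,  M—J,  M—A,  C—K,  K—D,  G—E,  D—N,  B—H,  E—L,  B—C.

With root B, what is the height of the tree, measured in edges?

The longest root-to-leaf path is B – C – K – D – N – L – E – G – A – M – J (10 edges).

10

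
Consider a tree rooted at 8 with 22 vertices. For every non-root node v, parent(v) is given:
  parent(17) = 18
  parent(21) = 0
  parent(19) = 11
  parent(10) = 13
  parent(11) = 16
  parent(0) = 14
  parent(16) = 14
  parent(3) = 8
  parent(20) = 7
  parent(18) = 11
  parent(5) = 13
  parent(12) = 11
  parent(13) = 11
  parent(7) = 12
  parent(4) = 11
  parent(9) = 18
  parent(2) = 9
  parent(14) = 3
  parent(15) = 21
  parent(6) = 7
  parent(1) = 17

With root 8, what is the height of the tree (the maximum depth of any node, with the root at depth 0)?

A deepest node is 2, reached by 8–3–14–16–11–18–9–2.
That path has 7 edges, so the height is 7.

7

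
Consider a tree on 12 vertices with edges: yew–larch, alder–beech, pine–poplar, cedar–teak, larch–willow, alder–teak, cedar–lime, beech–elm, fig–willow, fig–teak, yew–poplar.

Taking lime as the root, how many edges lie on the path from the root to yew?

Climbing from yew to the root: yew → larch → willow → fig → teak → cedar → lime. That's 6 steps.

6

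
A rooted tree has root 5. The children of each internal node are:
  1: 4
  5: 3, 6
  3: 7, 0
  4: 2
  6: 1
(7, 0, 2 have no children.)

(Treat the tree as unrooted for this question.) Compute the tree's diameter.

6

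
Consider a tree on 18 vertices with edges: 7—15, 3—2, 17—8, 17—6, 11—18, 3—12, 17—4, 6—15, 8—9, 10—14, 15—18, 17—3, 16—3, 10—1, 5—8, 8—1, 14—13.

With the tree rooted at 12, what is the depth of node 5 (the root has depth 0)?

Path from 12 to 5: 12 – 3 – 17 – 8 – 5, which has 4 edges.

4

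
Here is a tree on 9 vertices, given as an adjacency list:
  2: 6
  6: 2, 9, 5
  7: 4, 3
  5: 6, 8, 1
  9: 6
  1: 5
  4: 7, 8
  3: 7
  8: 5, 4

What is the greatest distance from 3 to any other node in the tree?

6

The node farthest from 3 is 9 (2 also at distance 6), via 3–7–4–8–5–6–9 — 6 edges.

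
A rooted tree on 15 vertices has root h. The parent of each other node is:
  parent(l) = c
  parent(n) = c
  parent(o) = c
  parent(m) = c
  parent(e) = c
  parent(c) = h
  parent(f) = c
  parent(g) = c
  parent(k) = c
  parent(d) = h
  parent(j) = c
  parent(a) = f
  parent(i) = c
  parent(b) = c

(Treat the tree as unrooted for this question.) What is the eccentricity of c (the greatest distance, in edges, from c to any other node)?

Distances from c peak at 2, attained at a (d also at distance 2).
c-f-a

2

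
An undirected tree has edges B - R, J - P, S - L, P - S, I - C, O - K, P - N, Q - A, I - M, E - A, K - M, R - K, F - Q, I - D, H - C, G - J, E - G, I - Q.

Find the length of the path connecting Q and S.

6

Walking from Q: Q–A–E–G–J–P–S. Length 6.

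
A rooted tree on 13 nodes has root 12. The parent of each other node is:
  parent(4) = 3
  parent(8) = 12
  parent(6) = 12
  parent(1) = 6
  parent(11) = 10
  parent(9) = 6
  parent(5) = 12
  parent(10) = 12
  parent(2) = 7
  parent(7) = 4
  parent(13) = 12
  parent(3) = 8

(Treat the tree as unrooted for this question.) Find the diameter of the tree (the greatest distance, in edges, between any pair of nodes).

Starting from 2, a farthest node is 9 at distance 7.
One longest path: 2 - 7 - 4 - 3 - 8 - 12 - 6 - 9.
So the diameter is 7.

7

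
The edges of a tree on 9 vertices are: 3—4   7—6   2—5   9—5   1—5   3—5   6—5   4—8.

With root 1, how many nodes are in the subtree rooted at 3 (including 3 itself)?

The subtree rooted at 3 contains: 3, 4, 8 — 3 nodes.

3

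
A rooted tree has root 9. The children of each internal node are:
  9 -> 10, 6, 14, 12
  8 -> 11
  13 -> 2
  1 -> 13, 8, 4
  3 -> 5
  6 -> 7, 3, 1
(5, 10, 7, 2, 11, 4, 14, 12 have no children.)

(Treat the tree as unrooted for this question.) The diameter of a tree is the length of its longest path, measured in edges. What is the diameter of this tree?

5

BFS from 11 reaches 5 last, at distance 5; BFS from 5 confirms no node is farther.
Path: 11-8-1-6-3-5.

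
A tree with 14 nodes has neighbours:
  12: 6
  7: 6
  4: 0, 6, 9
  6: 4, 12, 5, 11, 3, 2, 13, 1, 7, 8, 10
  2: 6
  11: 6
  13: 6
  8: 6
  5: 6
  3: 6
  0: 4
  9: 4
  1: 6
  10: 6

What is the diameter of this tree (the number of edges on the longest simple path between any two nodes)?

3

A longest path is 9 – 4 – 6 – 11, with 3 edges.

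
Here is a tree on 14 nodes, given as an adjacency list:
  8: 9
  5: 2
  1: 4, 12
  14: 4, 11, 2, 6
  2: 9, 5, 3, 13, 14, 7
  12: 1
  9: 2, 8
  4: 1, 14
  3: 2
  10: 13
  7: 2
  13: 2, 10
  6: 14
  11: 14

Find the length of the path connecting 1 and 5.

4

The path is 1 – 4 – 14 – 2 – 5, which has 4 edges.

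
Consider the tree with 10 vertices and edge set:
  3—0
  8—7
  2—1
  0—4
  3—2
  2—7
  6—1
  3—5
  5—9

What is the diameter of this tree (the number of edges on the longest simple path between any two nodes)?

Starting from 9, a farthest node is 8 at distance 5.
One longest path: 9–5–3–2–7–8.
So the diameter is 5.

5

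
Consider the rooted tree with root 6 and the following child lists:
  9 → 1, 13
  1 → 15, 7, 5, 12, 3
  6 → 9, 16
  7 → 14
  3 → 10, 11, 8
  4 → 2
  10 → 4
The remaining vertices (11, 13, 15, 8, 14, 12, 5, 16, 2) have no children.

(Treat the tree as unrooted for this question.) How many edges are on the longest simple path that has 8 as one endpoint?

5

The node farthest from 8 is 16, via 8-3-1-9-6-16 — 5 edges.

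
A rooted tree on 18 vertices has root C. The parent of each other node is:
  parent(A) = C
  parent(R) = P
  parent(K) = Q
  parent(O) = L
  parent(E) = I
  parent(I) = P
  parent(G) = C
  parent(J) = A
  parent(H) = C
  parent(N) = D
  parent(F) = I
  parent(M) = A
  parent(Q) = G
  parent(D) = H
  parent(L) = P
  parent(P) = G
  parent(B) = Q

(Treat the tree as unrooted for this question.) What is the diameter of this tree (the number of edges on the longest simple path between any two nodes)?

7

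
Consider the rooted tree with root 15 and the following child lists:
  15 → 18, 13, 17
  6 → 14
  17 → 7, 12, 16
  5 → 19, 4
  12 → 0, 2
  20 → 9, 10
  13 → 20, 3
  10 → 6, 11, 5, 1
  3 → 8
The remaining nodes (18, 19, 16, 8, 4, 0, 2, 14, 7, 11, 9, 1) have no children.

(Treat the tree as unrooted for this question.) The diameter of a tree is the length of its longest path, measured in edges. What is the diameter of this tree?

Starting from 2, a farthest node is 19 at distance 8.
One longest path: 2–12–17–15–13–20–10–5–19.
So the diameter is 8.

8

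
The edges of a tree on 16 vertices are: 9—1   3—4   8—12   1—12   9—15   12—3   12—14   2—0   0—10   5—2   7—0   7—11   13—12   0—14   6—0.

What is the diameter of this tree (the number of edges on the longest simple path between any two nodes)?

A longest path is 11-7-0-14-12-1-9-15, with 7 edges.

7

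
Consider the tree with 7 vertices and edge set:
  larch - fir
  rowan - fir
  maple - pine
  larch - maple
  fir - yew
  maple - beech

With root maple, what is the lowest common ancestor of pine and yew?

maple

pine's ancestor chain is pine, maple and yew's is yew, fir, larch, maple; they first meet at maple.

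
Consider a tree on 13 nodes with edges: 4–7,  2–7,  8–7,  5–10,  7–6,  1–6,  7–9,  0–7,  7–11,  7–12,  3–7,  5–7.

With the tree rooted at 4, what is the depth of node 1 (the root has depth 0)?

Path from 4 to 1: 4 → 7 → 6 → 1, which has 3 edges.

3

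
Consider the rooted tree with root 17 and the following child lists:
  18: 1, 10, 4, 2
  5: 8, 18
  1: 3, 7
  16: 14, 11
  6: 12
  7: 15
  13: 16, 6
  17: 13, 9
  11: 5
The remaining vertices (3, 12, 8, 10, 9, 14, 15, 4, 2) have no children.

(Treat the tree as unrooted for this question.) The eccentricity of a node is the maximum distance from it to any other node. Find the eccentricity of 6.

Distances from 6 peak at 8, attained at 15.
6–13–16–11–5–18–1–7–15

8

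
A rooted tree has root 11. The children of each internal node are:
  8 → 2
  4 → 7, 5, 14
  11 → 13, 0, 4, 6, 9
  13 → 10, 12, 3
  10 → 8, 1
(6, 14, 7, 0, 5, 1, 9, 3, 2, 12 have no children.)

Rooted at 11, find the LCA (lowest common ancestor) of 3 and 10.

Path 3→root: 3 13 11; path 10→root: 10 13 11.
First common node: 13.

13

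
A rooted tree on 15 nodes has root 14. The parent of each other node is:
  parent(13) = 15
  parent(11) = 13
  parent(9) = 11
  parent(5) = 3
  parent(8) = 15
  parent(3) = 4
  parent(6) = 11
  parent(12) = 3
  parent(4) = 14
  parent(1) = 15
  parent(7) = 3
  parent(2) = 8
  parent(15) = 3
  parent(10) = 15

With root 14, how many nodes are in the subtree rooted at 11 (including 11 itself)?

Descendants of 11 (including itself): 11, 6, 9. That's 3.

3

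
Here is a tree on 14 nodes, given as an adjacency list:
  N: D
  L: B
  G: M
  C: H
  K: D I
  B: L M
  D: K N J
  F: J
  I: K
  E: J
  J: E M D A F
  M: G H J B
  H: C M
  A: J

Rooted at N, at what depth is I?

Path from N to I: N – D – K – I, which has 3 edges.

3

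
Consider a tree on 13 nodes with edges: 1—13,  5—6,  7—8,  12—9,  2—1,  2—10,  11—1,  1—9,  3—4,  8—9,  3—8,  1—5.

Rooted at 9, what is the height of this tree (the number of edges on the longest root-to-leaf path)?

3

6 sits deepest: 9 – 1 – 5 – 6 — 3 edges from the root.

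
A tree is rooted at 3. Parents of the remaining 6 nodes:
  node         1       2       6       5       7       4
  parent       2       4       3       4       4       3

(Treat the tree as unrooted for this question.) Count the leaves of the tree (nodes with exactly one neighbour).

4

The leaves are 1, 5, 6, 7.
That is 4 leaves.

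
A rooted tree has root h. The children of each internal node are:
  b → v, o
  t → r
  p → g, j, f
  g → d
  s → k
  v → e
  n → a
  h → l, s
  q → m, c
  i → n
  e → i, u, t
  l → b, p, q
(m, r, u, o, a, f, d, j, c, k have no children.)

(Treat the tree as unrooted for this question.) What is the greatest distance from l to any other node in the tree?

The node farthest from l is a, via l – b – v – e – i – n – a — 6 edges.

6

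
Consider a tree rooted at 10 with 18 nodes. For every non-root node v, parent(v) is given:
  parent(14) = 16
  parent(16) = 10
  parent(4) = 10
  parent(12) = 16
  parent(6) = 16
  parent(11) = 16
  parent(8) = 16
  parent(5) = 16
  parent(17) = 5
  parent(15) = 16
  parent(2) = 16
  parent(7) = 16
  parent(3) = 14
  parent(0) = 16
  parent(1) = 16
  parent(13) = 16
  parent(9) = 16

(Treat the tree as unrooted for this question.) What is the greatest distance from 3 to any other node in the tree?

4

Distances from 3 peak at 4, attained at 17 (4 also at distance 4).
3–14–16–5–17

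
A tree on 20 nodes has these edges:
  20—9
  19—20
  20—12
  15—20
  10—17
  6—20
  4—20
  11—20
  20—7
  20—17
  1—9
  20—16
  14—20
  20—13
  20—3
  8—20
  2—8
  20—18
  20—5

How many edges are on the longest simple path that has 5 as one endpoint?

A farthest node from 5 is 1 (10, 2 also at distance 3).
The path 5–20–9–1 has 3 edges.

3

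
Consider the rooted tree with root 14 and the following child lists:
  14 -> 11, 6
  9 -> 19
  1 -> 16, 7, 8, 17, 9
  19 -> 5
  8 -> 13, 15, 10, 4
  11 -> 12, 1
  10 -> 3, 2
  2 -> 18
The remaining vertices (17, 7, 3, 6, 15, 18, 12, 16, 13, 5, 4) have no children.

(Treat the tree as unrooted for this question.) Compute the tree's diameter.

7

A longest path is 5-19-9-1-8-10-2-18, with 7 edges.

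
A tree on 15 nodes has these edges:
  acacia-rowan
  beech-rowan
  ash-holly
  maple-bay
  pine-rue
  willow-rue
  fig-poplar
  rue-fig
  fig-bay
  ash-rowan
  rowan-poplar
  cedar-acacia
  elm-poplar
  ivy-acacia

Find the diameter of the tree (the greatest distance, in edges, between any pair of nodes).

6

Starting from pine, a farthest node is cedar at distance 6.
One longest path: pine – rue – fig – poplar – rowan – acacia – cedar.
So the diameter is 6.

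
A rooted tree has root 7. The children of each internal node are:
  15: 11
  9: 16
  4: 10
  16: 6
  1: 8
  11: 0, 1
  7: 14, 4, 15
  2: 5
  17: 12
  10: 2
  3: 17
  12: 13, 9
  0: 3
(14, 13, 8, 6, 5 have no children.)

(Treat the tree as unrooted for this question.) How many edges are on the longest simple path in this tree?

13

Starting from 5, a farthest node is 6 at distance 13.
One longest path: 5 – 2 – 10 – 4 – 7 – 15 – 11 – 0 – 3 – 17 – 12 – 9 – 16 – 6.
So the diameter is 13.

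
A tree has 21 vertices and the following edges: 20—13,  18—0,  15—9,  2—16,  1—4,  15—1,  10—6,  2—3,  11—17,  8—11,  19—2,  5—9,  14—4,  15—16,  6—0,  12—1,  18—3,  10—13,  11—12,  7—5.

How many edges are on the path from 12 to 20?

11

Walking from 12: 12 – 1 – 15 – 16 – 2 – 3 – 18 – 0 – 6 – 10 – 13 – 20. Length 11.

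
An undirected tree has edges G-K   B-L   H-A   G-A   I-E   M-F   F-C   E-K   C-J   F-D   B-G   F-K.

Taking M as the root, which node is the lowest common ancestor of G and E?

G's ancestor chain is G, K, F, M and E's is E, K, F, M; they first meet at K.

K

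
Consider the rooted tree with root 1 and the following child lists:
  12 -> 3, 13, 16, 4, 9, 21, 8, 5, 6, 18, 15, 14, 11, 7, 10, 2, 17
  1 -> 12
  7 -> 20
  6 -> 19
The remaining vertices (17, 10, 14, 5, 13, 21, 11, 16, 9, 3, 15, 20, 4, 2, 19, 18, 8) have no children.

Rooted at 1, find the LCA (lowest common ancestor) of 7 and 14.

7's ancestor chain is 7, 12, 1 and 14's is 14, 12, 1; they first meet at 12.

12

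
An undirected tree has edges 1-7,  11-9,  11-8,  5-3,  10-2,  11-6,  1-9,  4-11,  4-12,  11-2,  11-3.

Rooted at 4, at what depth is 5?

3

Path from 4 to 5: 4 – 11 – 3 – 5, which has 3 edges.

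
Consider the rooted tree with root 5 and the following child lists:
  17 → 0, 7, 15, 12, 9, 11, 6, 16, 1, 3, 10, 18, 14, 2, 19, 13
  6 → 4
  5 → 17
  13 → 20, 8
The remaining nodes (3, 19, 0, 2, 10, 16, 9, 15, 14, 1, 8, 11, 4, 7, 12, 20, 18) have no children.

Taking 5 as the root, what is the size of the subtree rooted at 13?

3

Descendants of 13 (including itself): 13, 8, 20. That's 3.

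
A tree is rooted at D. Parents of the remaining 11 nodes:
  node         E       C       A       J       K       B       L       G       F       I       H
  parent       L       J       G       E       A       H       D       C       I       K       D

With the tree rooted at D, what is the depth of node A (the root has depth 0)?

6

Path from D to A: D–L–E–J–C–G–A, which has 6 edges.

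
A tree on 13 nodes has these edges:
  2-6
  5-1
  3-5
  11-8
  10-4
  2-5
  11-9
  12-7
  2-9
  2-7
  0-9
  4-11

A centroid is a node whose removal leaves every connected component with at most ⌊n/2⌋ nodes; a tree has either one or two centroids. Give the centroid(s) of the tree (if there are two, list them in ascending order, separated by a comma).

Removing 2 splits the tree into components of sizes 6, 3, 2, 1; the largest is 6 ≤ ⌊13/2⌋ = 6.
No neighbour of 2 does as well, so 2 is the unique centroid.

2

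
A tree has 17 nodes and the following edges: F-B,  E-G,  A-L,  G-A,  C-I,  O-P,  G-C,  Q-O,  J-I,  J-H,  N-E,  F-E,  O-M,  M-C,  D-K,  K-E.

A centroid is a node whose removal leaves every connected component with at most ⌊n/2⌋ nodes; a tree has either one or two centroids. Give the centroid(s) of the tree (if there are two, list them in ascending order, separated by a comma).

G

Removing G splits the tree into components of sizes 8, 6, 2; the largest is 8 ≤ ⌊17/2⌋ = 8.
Every other node leaves some component of size > 8, so the centroid is unique.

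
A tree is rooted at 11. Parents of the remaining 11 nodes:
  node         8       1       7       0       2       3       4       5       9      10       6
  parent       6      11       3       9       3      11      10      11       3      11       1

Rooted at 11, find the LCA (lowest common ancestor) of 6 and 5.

11

Ancestors of 6 (toward the root): 6, 1, 11.
Ancestors of 5: 5, 11.
The deepest node appearing in both lists is 11.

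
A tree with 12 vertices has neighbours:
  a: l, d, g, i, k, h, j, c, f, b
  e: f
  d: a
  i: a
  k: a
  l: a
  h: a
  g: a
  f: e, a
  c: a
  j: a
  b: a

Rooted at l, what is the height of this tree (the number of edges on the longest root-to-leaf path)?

e sits deepest: l–a–f–e — 3 edges from the root.

3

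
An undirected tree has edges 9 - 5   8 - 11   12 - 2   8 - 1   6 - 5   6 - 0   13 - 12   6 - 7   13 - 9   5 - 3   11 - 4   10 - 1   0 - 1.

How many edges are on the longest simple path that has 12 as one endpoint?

A farthest node from 12 is 4.
The path 12 – 13 – 9 – 5 – 6 – 0 – 1 – 8 – 11 – 4 has 9 edges.

9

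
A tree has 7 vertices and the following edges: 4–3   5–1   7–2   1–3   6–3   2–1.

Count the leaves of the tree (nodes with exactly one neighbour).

4

Exactly 4 nodes have a single neighbour: 4, 5, 6, 7.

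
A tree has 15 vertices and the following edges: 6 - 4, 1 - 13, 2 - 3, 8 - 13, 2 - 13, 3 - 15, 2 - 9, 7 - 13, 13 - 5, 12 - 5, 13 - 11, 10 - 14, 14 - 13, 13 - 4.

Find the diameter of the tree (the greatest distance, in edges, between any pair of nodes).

Starting from 15, a farthest node is 6 at distance 5.
One longest path: 15 - 3 - 2 - 13 - 4 - 6.
So the diameter is 5.

5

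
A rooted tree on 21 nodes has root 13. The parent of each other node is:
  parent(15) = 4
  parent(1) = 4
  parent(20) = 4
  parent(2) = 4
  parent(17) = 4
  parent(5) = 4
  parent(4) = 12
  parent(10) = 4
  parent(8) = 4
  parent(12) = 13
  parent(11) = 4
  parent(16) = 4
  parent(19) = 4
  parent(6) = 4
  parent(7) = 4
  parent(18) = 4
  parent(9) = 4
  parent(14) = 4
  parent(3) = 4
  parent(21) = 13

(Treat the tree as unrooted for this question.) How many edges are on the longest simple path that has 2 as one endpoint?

The node farthest from 2 is 21, via 2-4-12-13-21 — 4 edges.

4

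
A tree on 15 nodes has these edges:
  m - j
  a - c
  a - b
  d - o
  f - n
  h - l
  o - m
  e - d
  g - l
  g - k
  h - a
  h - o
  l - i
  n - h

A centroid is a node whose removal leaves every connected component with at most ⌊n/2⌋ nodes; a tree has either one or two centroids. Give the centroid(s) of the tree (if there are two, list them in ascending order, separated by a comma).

h

If h is removed the pieces have sizes 5, 4, 3, 2, all ≤ ⌊15/2⌋ = 7.
No neighbour of h does as well, so h is the unique centroid.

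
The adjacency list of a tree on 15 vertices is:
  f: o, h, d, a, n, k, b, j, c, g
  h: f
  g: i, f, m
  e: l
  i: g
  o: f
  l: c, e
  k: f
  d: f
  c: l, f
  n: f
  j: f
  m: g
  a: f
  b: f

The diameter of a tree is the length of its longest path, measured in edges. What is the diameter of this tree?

5

BFS from e reaches m last, at distance 5; BFS from m confirms no node is farther.
Path: e–l–c–f–g–m.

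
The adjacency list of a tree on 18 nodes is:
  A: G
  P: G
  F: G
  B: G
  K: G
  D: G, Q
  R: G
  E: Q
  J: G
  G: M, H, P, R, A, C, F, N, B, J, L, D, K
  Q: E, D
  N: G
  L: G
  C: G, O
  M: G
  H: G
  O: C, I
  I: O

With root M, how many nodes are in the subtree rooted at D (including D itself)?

Descendants of D (including itself): D, Q, E. That's 3.

3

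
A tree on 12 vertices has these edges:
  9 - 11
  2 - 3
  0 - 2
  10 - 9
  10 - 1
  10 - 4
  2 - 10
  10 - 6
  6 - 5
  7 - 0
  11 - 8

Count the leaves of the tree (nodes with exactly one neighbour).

Degree-1 nodes: 1, 3, 4, 5, 7, 8 — 6 of them.

6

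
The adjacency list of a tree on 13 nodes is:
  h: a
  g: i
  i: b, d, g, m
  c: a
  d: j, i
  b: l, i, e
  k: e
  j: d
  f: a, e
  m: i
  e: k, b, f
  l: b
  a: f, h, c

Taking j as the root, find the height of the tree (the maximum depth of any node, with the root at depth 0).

7

h sits deepest: j – d – i – b – e – f – a – h — 7 edges from the root.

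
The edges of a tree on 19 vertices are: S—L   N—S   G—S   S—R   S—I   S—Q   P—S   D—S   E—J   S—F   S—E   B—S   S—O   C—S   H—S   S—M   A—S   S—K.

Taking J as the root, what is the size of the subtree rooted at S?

17

S's subtree: {S, H, I, P, F, G, Q, D, L, A, K, N, M, O, R, B, C}, size 17.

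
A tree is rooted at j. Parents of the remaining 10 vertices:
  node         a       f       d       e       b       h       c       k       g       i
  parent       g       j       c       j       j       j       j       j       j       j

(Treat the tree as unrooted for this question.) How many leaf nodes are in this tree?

Degree-1 nodes: a, b, d, e, f, h, i, k — 8 of them.

8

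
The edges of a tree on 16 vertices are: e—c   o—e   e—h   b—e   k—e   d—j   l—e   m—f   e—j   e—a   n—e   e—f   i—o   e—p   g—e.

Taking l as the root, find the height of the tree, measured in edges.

The longest root-to-leaf path is l–e–f–m (3 edges).

3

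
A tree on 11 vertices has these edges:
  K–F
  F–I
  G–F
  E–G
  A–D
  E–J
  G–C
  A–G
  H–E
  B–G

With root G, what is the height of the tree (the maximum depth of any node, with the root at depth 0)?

2

H sits deepest: G – E – H — 2 edges from the root.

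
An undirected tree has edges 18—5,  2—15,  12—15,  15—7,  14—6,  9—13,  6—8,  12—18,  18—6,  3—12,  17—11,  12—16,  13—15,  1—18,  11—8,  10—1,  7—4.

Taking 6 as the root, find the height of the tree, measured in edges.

9 sits deepest: 6 → 18 → 12 → 15 → 13 → 9 — 5 edges from the root.

5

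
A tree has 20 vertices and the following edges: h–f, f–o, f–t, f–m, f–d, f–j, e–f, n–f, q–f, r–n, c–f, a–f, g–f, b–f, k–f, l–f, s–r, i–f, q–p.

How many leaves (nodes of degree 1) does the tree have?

16

The leaves are a, b, c, d, e, g, h, i, j, k, l, m, o, p, s, t.
That is 16 leaves.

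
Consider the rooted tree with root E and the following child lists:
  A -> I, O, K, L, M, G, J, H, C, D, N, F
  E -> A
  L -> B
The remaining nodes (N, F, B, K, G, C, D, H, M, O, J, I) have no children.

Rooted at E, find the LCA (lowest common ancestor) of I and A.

I's ancestor chain is I, A, E and A's is A, E; they first meet at A.

A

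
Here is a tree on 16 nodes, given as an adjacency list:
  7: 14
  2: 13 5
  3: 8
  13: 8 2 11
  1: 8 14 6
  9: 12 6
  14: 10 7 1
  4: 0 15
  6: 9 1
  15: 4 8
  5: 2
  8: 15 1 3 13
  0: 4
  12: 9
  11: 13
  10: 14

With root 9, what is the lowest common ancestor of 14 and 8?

1

Ancestors of 14 (toward the root): 14, 1, 6, 9.
Ancestors of 8: 8, 1, 6, 9.
The deepest node appearing in both lists is 1.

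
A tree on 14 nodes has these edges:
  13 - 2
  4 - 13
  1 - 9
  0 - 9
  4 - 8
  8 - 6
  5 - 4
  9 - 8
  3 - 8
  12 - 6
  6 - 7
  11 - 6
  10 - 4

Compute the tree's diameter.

5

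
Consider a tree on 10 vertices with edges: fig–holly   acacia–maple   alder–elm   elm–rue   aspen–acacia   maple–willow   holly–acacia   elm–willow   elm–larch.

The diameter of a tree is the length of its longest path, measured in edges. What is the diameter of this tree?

6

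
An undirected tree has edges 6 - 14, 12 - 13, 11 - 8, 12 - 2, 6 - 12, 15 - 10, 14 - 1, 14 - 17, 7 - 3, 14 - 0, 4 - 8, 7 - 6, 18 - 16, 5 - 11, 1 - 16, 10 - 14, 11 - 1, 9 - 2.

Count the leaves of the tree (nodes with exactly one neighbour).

9

The leaves are 0, 3, 4, 5, 9, 13, 15, 17, 18.
That is 9 leaves.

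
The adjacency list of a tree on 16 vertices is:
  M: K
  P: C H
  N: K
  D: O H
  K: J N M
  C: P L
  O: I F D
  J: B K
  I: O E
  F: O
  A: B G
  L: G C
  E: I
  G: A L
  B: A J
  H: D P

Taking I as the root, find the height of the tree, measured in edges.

N sits deepest: I–O–D–H–P–C–L–G–A–B–J–K–N — 12 edges from the root.

12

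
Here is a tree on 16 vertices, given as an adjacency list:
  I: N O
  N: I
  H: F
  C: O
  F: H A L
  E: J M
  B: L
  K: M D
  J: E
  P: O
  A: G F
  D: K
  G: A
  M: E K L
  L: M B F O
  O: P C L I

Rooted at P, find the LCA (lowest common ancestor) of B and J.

Ancestors of B (toward the root): B, L, O, P.
Ancestors of J: J, E, M, L, O, P.
The deepest node appearing in both lists is L.

L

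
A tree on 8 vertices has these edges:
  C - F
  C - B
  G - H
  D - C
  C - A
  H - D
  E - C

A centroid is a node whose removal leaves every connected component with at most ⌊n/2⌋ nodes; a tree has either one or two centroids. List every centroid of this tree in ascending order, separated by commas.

Delete C: the remaining components have sizes 3, 1, 1, 1, 1. Max 3 ≤ 4, so C is a centroid.
Every other node leaves some component of size > 4, so the centroid is unique.

C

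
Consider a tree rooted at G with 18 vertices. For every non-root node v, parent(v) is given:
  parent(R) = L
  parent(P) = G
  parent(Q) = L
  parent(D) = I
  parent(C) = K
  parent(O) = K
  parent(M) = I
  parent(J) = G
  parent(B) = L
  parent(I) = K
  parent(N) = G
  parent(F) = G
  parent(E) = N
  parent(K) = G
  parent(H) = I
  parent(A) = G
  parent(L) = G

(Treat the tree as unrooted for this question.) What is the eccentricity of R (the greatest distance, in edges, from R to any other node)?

5

Distances from R peak at 5, attained at D (H, M also at distance 5).
R – L – G – K – I – D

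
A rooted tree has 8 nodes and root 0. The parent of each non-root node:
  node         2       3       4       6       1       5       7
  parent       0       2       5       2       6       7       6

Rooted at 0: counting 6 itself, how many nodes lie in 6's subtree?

5

6's subtree: {6, 1, 7, 5, 4}, size 5.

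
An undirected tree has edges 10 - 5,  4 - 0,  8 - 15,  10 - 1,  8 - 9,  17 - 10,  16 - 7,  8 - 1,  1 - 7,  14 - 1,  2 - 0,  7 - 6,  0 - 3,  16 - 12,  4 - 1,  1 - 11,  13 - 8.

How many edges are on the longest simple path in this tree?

A longest path is 12 - 16 - 7 - 1 - 4 - 0 - 3, with 6 edges.

6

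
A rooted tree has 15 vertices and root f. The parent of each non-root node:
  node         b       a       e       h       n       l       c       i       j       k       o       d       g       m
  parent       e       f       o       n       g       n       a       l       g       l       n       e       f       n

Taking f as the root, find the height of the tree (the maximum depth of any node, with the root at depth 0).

5

b sits deepest: f – g – n – o – e – b — 5 edges from the root.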